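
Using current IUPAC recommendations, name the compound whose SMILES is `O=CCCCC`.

The longest chain bearing the –CHO group is 5 carbons long (pentane).
An aldehyde (terminal –CHO) is the principal characteristic group, giving the suffix -al.
The numbering direction is chosen so that the aldehyde carbon is C-1 by definition.
Putting it together: pentanal.

pentanal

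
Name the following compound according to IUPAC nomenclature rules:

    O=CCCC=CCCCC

Counting along the main chain through the –CHO group and the multiple bond gives 9 carbons: the parent is nonane.
The highest-priority functional group is an aldehyde (terminal –CHO), so the name ends in -al.
There is one C=C double bond, indicated by the ending -ene.
Choose the numbering such that the aldehyde carbon is C-1 by definition.
That gives the double bond between C-4 and C-5.
Assembling the pieces gives non-4-enal.

non-4-enal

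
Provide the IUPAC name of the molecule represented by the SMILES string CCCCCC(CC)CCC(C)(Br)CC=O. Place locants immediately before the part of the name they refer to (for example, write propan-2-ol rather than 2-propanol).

3-bromo-6-ethyl-3-methylundecanal

The longest carbon chain that includes the –CHO group has 11 carbons, so the parent hydride is undecane.
The highest-priority functional group is an aldehyde (terminal –CHO), so the name ends in -al.
Number the chain so that the aldehyde carbon is C-1 by definition.
With this numbering: a bromo group at C-3; an ethyl group at C-6; a methyl group at C-3.
The substituents are ordered alphabetically, ignoring any di-/tri- multipliers.
Assembling the pieces gives 3-bromo-6-ethyl-3-methylundecanal.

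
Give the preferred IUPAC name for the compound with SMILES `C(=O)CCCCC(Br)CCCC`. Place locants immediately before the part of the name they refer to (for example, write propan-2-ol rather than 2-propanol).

The longest chain bearing the –CHO group is 10 carbons long (decane).
The principal characteristic group is an aldehyde (terminal –CHO), named with the suffix -al.
Number the chain so that the aldehyde carbon is C-1 by definition.
That gives a bromo group at C-6.
The name is 6-bromodecanal.

6-bromodecanal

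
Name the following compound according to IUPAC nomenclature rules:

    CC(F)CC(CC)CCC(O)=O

The longest carbon chain that includes the –COOH group has 7 carbons, so the parent hydride is heptane.
The principal characteristic group is a carboxylic acid (terminal –COOH), named with the suffix -oic acid.
The numbering direction is chosen so that the carboxylic acid carbon is C-1 by definition.
This places an ethyl group at C-4; a fluoro group at C-6.
The substituents are ordered alphabetically, ignoring any di-/tri- multipliers.
Putting it together: 4-ethyl-6-fluoroheptanoic acid.

4-ethyl-6-fluoroheptanoic acid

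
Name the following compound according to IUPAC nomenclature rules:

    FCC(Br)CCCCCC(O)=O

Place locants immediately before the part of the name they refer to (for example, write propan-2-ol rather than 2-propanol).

The longest chain bearing the –COOH group is 8 carbons long (octane).
The principal characteristic group is a carboxylic acid (terminal –COOH), named with the suffix -oic acid.
Choose the numbering such that the carboxylic acid carbon is C-1 by definition.
With this numbering: a bromo group at C-7; a fluoro group at C-8.
Prefixes are listed alphabetically: bromo, fluoro.
Putting it together: 7-bromo-8-fluorooctanoic acid.

7-bromo-8-fluorooctanoic acid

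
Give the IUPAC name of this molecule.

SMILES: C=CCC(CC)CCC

The longest carbon chain that includes the multiple bond has 7 carbons, so the parent hydride is heptane.
The chain contains a C=C double bond, so the unsaturation ending is -ene.
Choose the numbering such that numbering from this end puts the double bond at C-1 rather than C-6.
This places the double bond between C-1 and C-2; an ethyl group at C-4.
The name is 4-ethylhept-1-ene.

4-ethylhept-1-ene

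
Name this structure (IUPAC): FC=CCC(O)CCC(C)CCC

1-fluoro-7-methyldec-1-en-4-ol

Counting along the main chain through the –OH group and the multiple bond gives 10 carbons: the parent is decane.
The highest-priority functional group is an alcohol (–OH), so the name ends in -ol.
A C=C double bond in the chain gives the infix -ene-.
Number the chain so that numbering from this end puts the hydroxyl group at C-4 rather than C-7.
That gives the hydroxyl at C-4; the double bond between C-1 and C-2; a fluoro group at C-1; a methyl group at C-7.
Prefixes are listed alphabetically: fluoro, methyl.
Assembling the pieces gives 1-fluoro-7-methyldec-1-en-4-ol.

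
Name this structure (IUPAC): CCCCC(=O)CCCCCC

undecan-5-one

The longest chain bearing the carbonyl is 11 carbons long (undecane).
The highest-priority functional group is a ketone (C=O on an internal carbon), so the name ends in -one.
The numbering direction is chosen so that numbering from this end puts the carbonyl group at C-5 rather than C-7.
That gives the carbonyl at C-5.
Putting it together: undecan-5-one.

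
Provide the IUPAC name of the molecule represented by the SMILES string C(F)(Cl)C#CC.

1-chloro-1-fluorobut-2-yne

The longest carbon chain that includes the multiple bond has 4 carbons, so the parent hydride is butane.
A C≡C triple bond in the chain gives the infix -yne-.
The numbering direction is chosen so that the substituent locant set {1,1} is lower than {4,4} at the first point of difference.
That gives the triple bond between C-2 and C-3; a chloro group at C-1; a fluoro group at C-1.
Substituent prefixes are cited in alphabetical order (multiplying prefixes like di-/tri- are ignored for ordering).
Assembling the pieces gives 1-chloro-1-fluorobut-2-yne.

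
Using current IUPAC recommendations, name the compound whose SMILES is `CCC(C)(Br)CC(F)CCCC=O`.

The longest chain bearing the –CHO group is 9 carbons long (nonane).
The principal characteristic group is an aldehyde (terminal –CHO), named with the suffix -al.
Choose the numbering such that the aldehyde carbon is C-1 by definition.
This places a bromo group at C-7; a fluoro group at C-5; a methyl group at C-7.
Substituent prefixes are cited in alphabetical order (multiplying prefixes like di-/tri- are ignored for ordering).
Assembling the pieces gives 7-bromo-5-fluoro-7-methylnonanal.

7-bromo-5-fluoro-7-methylnonanal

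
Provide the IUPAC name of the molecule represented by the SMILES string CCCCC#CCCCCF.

The longest carbon chain that includes the multiple bond has 10 carbons, so the parent hydride is decane.
There is one C≡C triple bond, indicated by the ending -yne.
Choose the numbering such that the substituent locant set {1} is lower than {10} at the first point of difference.
This places the triple bond between C-5 and C-6; a fluoro group at C-1.
Assembling the pieces gives 1-fluorodec-5-yne.

1-fluorodec-5-yne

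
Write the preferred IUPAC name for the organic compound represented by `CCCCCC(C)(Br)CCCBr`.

1,4-dibromo-4-methylnonane

The parent chain contains 9 carbons (nonane).
Number the chain so that the substituent locant set {1,4,4} is lower than {6,6,9} at the first point of difference.
This places bromo groups at C-1 and C-4; a methyl group at C-4.
The substituents are ordered alphabetically, ignoring any di-/tri- multipliers.
The name is 1,4-dibromo-4-methylnonane.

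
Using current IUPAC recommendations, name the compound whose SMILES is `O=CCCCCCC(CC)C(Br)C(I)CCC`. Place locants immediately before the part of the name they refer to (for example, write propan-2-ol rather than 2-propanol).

8-bromo-7-ethyl-9-iodododecanal

The longest carbon chain that includes the –CHO group has 12 carbons, so the parent hydride is dodecane.
The highest-priority functional group is an aldehyde (terminal –CHO), so the name ends in -al.
The numbering direction is chosen so that the aldehyde carbon is C-1 by definition.
With this numbering: a bromo group at C-8; an ethyl group at C-7; an iodo group at C-9.
The substituents are ordered alphabetically, ignoring any di-/tri- multipliers.
The name is 8-bromo-7-ethyl-9-iodododecanal.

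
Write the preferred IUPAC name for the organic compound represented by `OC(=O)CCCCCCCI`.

The longest chain bearing the –COOH group is 8 carbons long (octane).
The principal characteristic group is a carboxylic acid (terminal –COOH), named with the suffix -oic acid.
Choose the numbering such that the carboxylic acid carbon is C-1 by definition.
With this numbering: an iodo group at C-8.
Putting it together: 8-iodooctanoic acid.

8-iodooctanoic acid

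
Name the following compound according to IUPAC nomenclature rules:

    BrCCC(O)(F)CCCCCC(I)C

1-bromo-3-fluoro-9-iododecan-3-ol

The longest chain bearing the –OH group is 10 carbons long (decane).
The principal characteristic group is an alcohol (–OH), named with the suffix -ol.
The numbering direction is chosen so that numbering from this end puts the hydroxyl group at C-3 rather than C-8.
That gives the hydroxyl at C-3; a bromo group at C-1; a fluoro group at C-3; an iodo group at C-9.
The substituents are ordered alphabetically, ignoring any di-/tri- multipliers.
The name is 1-bromo-3-fluoro-9-iododecan-3-ol.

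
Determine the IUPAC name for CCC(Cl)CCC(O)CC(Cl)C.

The longest chain bearing the –OH group is 9 carbons long (nonane).
An alcohol (–OH) is the principal characteristic group, giving the suffix -ol.
Choose the numbering such that numbering from this end puts the hydroxyl group at C-4 rather than C-6.
With this numbering: the hydroxyl at C-4; chloro groups at C-2 and C-7.
Assembling the pieces gives 2,7-dichlorononan-4-ol.

2,7-dichlorononan-4-ol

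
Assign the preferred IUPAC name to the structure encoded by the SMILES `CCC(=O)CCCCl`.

The longest carbon chain that includes the carbonyl has 6 carbons, so the parent hydride is hexane.
The principal characteristic group is a ketone (C=O on an internal carbon), named with the suffix -one.
The numbering direction is chosen so that numbering from this end puts the carbonyl group at C-3 rather than C-4.
With this numbering: the carbonyl at C-3; a chloro group at C-6.
Assembling the pieces gives 6-chlorohexan-3-one.

6-chlorohexan-3-one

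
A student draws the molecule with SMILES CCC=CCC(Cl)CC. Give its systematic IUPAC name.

The longest carbon chain that includes the multiple bond has 8 carbons, so the parent hydride is octane.
The chain contains a C=C double bond, so the unsaturation ending is -ene.
Choose the numbering such that numbering from this end puts the double bond at C-3 rather than C-5.
With this numbering: the double bond between C-3 and C-4; a chloro group at C-6.
The name is 6-chlorooct-3-ene.

6-chlorooct-3-ene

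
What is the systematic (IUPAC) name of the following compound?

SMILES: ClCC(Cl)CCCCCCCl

The longest carbon chain is 8 atoms: the parent is octane.
Number the chain so that the substituent locant set {1,2,8} is lower than {1,7,8} at the first point of difference.
This places chloro groups at C-1 and C-2 and C-8.
The name is 1,2,8-trichlorooctane.

1,2,8-trichlorooctane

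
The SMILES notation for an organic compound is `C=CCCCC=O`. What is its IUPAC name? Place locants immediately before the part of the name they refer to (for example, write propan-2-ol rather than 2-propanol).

The longest chain bearing the –CHO group and the multiple bond is 6 carbons long (hexane).
The principal characteristic group is an aldehyde (terminal –CHO), named with the suffix -al.
The chain contains a C=C double bond, so the unsaturation ending is -ene.
Choose the numbering such that the aldehyde carbon is C-1 by definition.
This places the double bond between C-5 and C-6.
Putting it together: hex-5-enal.

hex-5-enal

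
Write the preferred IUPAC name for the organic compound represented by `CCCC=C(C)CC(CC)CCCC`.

7-ethyl-5-methylundec-4-ene

Counting along the main chain through the multiple bond gives 11 carbons: the parent is undecane.
The chain contains a C=C double bond, so the unsaturation ending is -ene.
Number the chain so that numbering from this end puts the double bond at C-4 rather than C-7.
With this numbering: the double bond between C-4 and C-5; an ethyl group at C-7; a methyl group at C-5.
Substituent prefixes are cited in alphabetical order (multiplying prefixes like di-/tri- are ignored for ordering).
The name is 7-ethyl-5-methylundec-4-ene.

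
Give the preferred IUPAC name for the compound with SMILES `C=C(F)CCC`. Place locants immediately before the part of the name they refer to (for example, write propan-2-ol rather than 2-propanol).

2-fluoropent-1-ene

The longest carbon chain that includes the multiple bond has 5 carbons, so the parent hydride is pentane.
The chain contains a C=C double bond, so the unsaturation ending is -ene.
Choose the numbering such that numbering from this end puts the double bond at C-1 rather than C-4.
With this numbering: the double bond between C-1 and C-2; a fluoro group at C-2.
Assembling the pieces gives 2-fluoropent-1-ene.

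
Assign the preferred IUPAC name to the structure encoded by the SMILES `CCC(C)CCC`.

The longest carbon chain is 6 atoms: the parent is hexane.
Choose the numbering such that the substituent locant set {3} is lower than {4} at the first point of difference.
This places a methyl group at C-3.
Assembling the pieces gives 3-methylhexane.

3-methylhexane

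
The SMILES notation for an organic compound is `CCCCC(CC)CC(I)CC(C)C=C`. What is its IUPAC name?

The longest chain bearing the multiple bond is 11 carbons long (undecane).
There is one C=C double bond, indicated by the ending -ene.
The numbering direction is chosen so that numbering from this end puts the double bond at C-1 rather than C-10.
With this numbering: the double bond between C-1 and C-2; an ethyl group at C-7; an iodo group at C-5; a methyl group at C-3.
Substituent prefixes are cited in alphabetical order (multiplying prefixes like di-/tri- are ignored for ordering).
The name is 7-ethyl-5-iodo-3-methylundec-1-ene.

7-ethyl-5-iodo-3-methylundec-1-ene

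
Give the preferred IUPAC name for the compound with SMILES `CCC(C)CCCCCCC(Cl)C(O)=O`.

Counting along the main chain through the –COOH group gives 11 carbons: the parent is undecane.
The highest-priority functional group is a carboxylic acid (terminal –COOH), so the name ends in -oic acid.
Number the chain so that the carboxylic acid carbon is C-1 by definition.
That gives a chloro group at C-2; a methyl group at C-9.
The substituents are ordered alphabetically, ignoring any di-/tri- multipliers.
The name is 2-chloro-9-methylundecanoic acid.

2-chloro-9-methylundecanoic acid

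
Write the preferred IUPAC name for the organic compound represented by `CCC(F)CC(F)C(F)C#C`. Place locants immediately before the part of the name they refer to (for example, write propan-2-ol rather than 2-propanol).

The longest carbon chain that includes the multiple bond has 8 carbons, so the parent hydride is octane.
There is one C≡C triple bond, indicated by the ending -yne.
Choose the numbering such that numbering from this end puts the triple bond at C-1 rather than C-7.
That gives the triple bond between C-1 and C-2; fluoro groups at C-3 and C-4 and C-6.
The name is 3,4,6-trifluorooct-1-yne.

3,4,6-trifluorooct-1-yne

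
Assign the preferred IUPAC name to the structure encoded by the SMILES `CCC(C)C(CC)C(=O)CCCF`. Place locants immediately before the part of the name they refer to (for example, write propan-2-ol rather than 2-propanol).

Counting along the main chain through the carbonyl gives 8 carbons: the parent is octane.
The highest-priority functional group is a ketone (C=O on an internal carbon), so the name ends in -one.
The numbering direction is chosen so that numbering from this end puts the carbonyl group at C-4 rather than C-5.
That gives the carbonyl at C-4; an ethyl group at C-5; a fluoro group at C-1; a methyl group at C-6.
The substituents are ordered alphabetically, ignoring any di-/tri- multipliers.
Putting it together: 5-ethyl-1-fluoro-6-methyloctan-4-one.

5-ethyl-1-fluoro-6-methyloctan-4-one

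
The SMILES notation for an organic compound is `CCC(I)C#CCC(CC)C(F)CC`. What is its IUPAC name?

7-ethyl-8-fluoro-3-iododec-4-yne

Counting along the main chain through the multiple bond gives 10 carbons: the parent is decane.
The chain contains a C≡C triple bond, so the unsaturation ending is -yne.
The numbering direction is chosen so that numbering from this end puts the triple bond at C-4 rather than C-6.
With this numbering: the triple bond between C-4 and C-5; an ethyl group at C-7; a fluoro group at C-8; an iodo group at C-3.
Prefixes are listed alphabetically: ethyl, fluoro, iodo.
Assembling the pieces gives 7-ethyl-8-fluoro-3-iododec-4-yne.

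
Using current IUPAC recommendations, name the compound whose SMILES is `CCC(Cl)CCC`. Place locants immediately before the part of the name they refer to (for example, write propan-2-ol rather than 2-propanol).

3-chlorohexane

The longest carbon chain is 6 atoms: the parent is hexane.
Choose the numbering such that the substituent locant set {3} is lower than {4} at the first point of difference.
With this numbering: a chloro group at C-3.
Assembling the pieces gives 3-chlorohexane.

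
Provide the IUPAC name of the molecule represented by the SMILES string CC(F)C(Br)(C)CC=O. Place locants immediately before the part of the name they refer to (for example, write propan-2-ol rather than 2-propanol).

The longest carbon chain that includes the –CHO group has 5 carbons, so the parent hydride is pentane.
The principal characteristic group is an aldehyde (terminal –CHO), named with the suffix -al.
The numbering direction is chosen so that the aldehyde carbon is C-1 by definition.
That gives a bromo group at C-3; a fluoro group at C-4; a methyl group at C-3.
The substituents are ordered alphabetically, ignoring any di-/tri- multipliers.
The name is 3-bromo-4-fluoro-3-methylpentanal.

3-bromo-4-fluoro-3-methylpentanal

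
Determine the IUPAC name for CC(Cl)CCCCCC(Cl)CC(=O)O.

The longest carbon chain that includes the –COOH group has 10 carbons, so the parent hydride is decane.
The principal characteristic group is a carboxylic acid (terminal –COOH), named with the suffix -oic acid.
Choose the numbering such that the carboxylic acid carbon is C-1 by definition.
That gives chloro groups at C-3 and C-9.
Putting it together: 3,9-dichlorodecanoic acid.

3,9-dichlorodecanoic acid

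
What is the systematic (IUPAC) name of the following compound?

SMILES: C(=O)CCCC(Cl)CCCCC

The longest carbon chain that includes the –CHO group has 10 carbons, so the parent hydride is decane.
The principal characteristic group is an aldehyde (terminal –CHO), named with the suffix -al.
Number the chain so that the aldehyde carbon is C-1 by definition.
That gives a chloro group at C-5.
The name is 5-chlorodecanal.

5-chlorodecanal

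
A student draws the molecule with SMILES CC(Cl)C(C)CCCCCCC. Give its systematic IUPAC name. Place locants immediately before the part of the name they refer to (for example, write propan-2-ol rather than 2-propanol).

2-chloro-3-methyldecane

The longest carbon chain is 10 atoms: the parent is decane.
The numbering direction is chosen so that the substituent locant set {2,3} is lower than {8,9} at the first point of difference.
With this numbering: a chloro group at C-2; a methyl group at C-3.
Substituent prefixes are cited in alphabetical order (multiplying prefixes like di-/tri- are ignored for ordering).
Putting it together: 2-chloro-3-methyldecane.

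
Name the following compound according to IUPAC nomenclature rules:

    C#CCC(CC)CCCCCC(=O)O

Counting along the main chain through the –COOH group and the multiple bond gives 10 carbons: the parent is decane.
The highest-priority functional group is a carboxylic acid (terminal –COOH), so the name ends in -oic acid.
The chain contains a C≡C triple bond, so the unsaturation ending is -yne.
The numbering direction is chosen so that the carboxylic acid carbon is C-1 by definition.
With this numbering: the triple bond between C-9 and C-10; an ethyl group at C-7.
The name is 7-ethyldec-9-ynoic acid.

7-ethyldec-9-ynoic acid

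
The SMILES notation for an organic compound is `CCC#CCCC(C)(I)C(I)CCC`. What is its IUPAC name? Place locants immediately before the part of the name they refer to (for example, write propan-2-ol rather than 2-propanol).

7,8-diiodo-7-methylundec-3-yne

The longest carbon chain that includes the multiple bond has 11 carbons, so the parent hydride is undecane.
There is one C≡C triple bond, indicated by the ending -yne.
Choose the numbering such that numbering from this end puts the triple bond at C-3 rather than C-8.
That gives the triple bond between C-3 and C-4; iodo groups at C-7 and C-8; a methyl group at C-7.
The substituents are ordered alphabetically, ignoring any di-/tri- multipliers.
The name is 7,8-diiodo-7-methylundec-3-yne.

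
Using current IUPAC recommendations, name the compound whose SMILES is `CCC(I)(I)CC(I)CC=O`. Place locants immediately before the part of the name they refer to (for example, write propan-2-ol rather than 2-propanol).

The longest carbon chain that includes the –CHO group has 7 carbons, so the parent hydride is heptane.
An aldehyde (terminal –CHO) is the principal characteristic group, giving the suffix -al.
The numbering direction is chosen so that the aldehyde carbon is C-1 by definition.
This places iodo groups at C-3 and C-5 (×2).
Assembling the pieces gives 3,5,5-triiodoheptanal.

3,5,5-triiodoheptanal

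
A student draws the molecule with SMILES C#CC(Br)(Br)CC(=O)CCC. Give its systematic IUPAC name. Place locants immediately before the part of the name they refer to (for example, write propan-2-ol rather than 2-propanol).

6,6-dibromooct-7-yn-4-one

The longest chain bearing the carbonyl and the multiple bond is 8 carbons long (octane).
The principal characteristic group is a ketone (C=O on an internal carbon), named with the suffix -one.
A C≡C triple bond in the chain gives the infix -yne-.
Number the chain so that numbering from this end puts the carbonyl group at C-4 rather than C-5.
That gives the carbonyl at C-4; the triple bond between C-7 and C-8; two bromo groups at C-6.
Assembling the pieces gives 6,6-dibromooct-7-yn-4-one.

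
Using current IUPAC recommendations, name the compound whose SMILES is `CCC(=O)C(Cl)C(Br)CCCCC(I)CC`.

The longest carbon chain that includes the carbonyl has 12 carbons, so the parent hydride is dodecane.
A ketone (C=O on an internal carbon) is the principal characteristic group, giving the suffix -one.
Number the chain so that numbering from this end puts the carbonyl group at C-3 rather than C-10.
With this numbering: the carbonyl at C-3; a bromo group at C-5; a chloro group at C-4; an iodo group at C-10.
The substituents are ordered alphabetically, ignoring any di-/tri- multipliers.
Putting it together: 5-bromo-4-chloro-10-iodododecan-3-one.

5-bromo-4-chloro-10-iodododecan-3-one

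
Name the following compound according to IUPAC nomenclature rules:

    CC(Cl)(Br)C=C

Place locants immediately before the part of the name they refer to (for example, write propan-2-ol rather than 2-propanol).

The longest carbon chain that includes the multiple bond has 4 carbons, so the parent hydride is butane.
There is one C=C double bond, indicated by the ending -ene.
Number the chain so that numbering from this end puts the double bond at C-1 rather than C-3.
With this numbering: the double bond between C-1 and C-2; a bromo group at C-3; a chloro group at C-3.
Substituent prefixes are cited in alphabetical order (multiplying prefixes like di-/tri- are ignored for ordering).
Assembling the pieces gives 3-bromo-3-chlorobut-1-ene.

3-bromo-3-chlorobut-1-ene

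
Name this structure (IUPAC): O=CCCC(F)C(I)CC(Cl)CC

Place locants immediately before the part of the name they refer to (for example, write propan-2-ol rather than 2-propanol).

7-chloro-4-fluoro-5-iodononanal

The longest carbon chain that includes the –CHO group has 9 carbons, so the parent hydride is nonane.
The principal characteristic group is an aldehyde (terminal –CHO), named with the suffix -al.
Choose the numbering such that the aldehyde carbon is C-1 by definition.
With this numbering: a chloro group at C-7; a fluoro group at C-4; an iodo group at C-5.
The substituents are ordered alphabetically, ignoring any di-/tri- multipliers.
The name is 7-chloro-4-fluoro-5-iodononanal.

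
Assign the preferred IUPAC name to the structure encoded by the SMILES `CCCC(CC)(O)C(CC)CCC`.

The longest carbon chain that includes the –OH group has 8 carbons, so the parent hydride is octane.
An alcohol (–OH) is the principal characteristic group, giving the suffix -ol.
The numbering direction is chosen so that numbering from this end puts the hydroxyl group at C-4 rather than C-5.
This places the hydroxyl at C-4; ethyl groups at C-4 and C-5.
Assembling the pieces gives 4,5-diethyloctan-4-ol.

4,5-diethyloctan-4-ol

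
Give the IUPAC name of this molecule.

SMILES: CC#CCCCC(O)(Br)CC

3-bromonon-7-yn-3-ol

Counting along the main chain through the –OH group and the multiple bond gives 9 carbons: the parent is nonane.
An alcohol (–OH) is the principal characteristic group, giving the suffix -ol.
There is one C≡C triple bond, indicated by the ending -yne.
Choose the numbering such that numbering from this end puts the hydroxyl group at C-3 rather than C-7.
This places the hydroxyl at C-3; the triple bond between C-7 and C-8; a bromo group at C-3.
Putting it together: 3-bromonon-7-yn-3-ol.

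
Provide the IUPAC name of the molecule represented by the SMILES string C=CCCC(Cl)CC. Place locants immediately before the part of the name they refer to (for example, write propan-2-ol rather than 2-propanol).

5-chlorohept-1-ene

The longest chain bearing the multiple bond is 7 carbons long (heptane).
The chain contains a C=C double bond, so the unsaturation ending is -ene.
The numbering direction is chosen so that numbering from this end puts the double bond at C-1 rather than C-6.
With this numbering: the double bond between C-1 and C-2; a chloro group at C-5.
Putting it together: 5-chlorohept-1-ene.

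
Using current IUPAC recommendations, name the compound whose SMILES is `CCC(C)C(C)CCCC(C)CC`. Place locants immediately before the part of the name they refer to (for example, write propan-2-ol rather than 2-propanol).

The longest carbon chain is 10 atoms: the parent is decane.
Number the chain so that the substituent locant set {3,4,8} is lower than {3,7,8} at the first point of difference.
This places methyl groups at C-3 and C-4 and C-8.
Assembling the pieces gives 3,4,8-trimethyldecane.

3,4,8-trimethyldecane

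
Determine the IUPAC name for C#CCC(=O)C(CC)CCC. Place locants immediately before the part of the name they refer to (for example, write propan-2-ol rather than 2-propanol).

5-ethyloct-1-yn-4-one

The longest carbon chain that includes the carbonyl and the multiple bond has 8 carbons, so the parent hydride is octane.
A ketone (C=O on an internal carbon) is the principal characteristic group, giving the suffix -one.
A C≡C triple bond in the chain gives the infix -yne-.
The numbering direction is chosen so that numbering from this end puts the carbonyl group at C-4 rather than C-5.
That gives the carbonyl at C-4; the triple bond between C-1 and C-2; an ethyl group at C-5.
The name is 5-ethyloct-1-yn-4-one.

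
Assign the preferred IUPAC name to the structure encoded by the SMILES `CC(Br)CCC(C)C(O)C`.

6-bromo-3-methylheptan-2-ol

The longest chain bearing the –OH group is 7 carbons long (heptane).
An alcohol (–OH) is the principal characteristic group, giving the suffix -ol.
The numbering direction is chosen so that numbering from this end puts the hydroxyl group at C-2 rather than C-6.
With this numbering: the hydroxyl at C-2; a bromo group at C-6; a methyl group at C-3.
The substituents are ordered alphabetically, ignoring any di-/tri- multipliers.
The name is 6-bromo-3-methylheptan-2-ol.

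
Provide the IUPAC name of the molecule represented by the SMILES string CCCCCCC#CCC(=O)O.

The longest chain bearing the –COOH group and the multiple bond is 10 carbons long (decane).
The highest-priority functional group is a carboxylic acid (terminal –COOH), so the name ends in -oic acid.
There is one C≡C triple bond, indicated by the ending -yne.
Choose the numbering such that the carboxylic acid carbon is C-1 by definition.
This places the triple bond between C-3 and C-4.
Assembling the pieces gives dec-3-ynoic acid.

dec-3-ynoic acid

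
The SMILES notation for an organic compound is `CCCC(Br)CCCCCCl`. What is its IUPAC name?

6-bromo-1-chlorononane

The longest continuous carbon chain has 9 atoms, so the parent hydride is nonane.
Number the chain so that the substituent locant set {1,6} is lower than {4,9} at the first point of difference.
This places a bromo group at C-6; a chloro group at C-1.
The substituents are ordered alphabetically, ignoring any di-/tri- multipliers.
The name is 6-bromo-1-chlorononane.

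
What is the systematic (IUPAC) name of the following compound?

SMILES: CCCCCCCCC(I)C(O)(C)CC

4-iodo-3-methyldodecan-3-ol

Counting along the main chain through the –OH group gives 12 carbons: the parent is dodecane.
An alcohol (–OH) is the principal characteristic group, giving the suffix -ol.
Choose the numbering such that numbering from this end puts the hydroxyl group at C-3 rather than C-10.
This places the hydroxyl at C-3; an iodo group at C-4; a methyl group at C-3.
Prefixes are listed alphabetically: iodo, methyl.
Putting it together: 4-iodo-3-methyldodecan-3-ol.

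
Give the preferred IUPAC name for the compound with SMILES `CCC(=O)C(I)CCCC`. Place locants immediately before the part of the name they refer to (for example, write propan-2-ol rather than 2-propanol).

Counting along the main chain through the carbonyl gives 8 carbons: the parent is octane.
The principal characteristic group is a ketone (C=O on an internal carbon), named with the suffix -one.
The numbering direction is chosen so that numbering from this end puts the carbonyl group at C-3 rather than C-6.
That gives the carbonyl at C-3; an iodo group at C-4.
The name is 4-iodooctan-3-one.

4-iodooctan-3-one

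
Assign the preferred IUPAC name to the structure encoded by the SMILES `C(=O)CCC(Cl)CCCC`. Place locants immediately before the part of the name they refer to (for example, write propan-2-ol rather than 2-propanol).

The longest chain bearing the –CHO group is 8 carbons long (octane).
An aldehyde (terminal –CHO) is the principal characteristic group, giving the suffix -al.
Number the chain so that the aldehyde carbon is C-1 by definition.
That gives a chloro group at C-4.
Assembling the pieces gives 4-chlorooctanal.

4-chlorooctanal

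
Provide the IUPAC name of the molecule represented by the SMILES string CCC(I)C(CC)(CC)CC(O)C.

4,4-diethyl-5-iodoheptan-2-ol

The longest carbon chain that includes the –OH group has 7 carbons, so the parent hydride is heptane.
An alcohol (–OH) is the principal characteristic group, giving the suffix -ol.
Choose the numbering such that numbering from this end puts the hydroxyl group at C-2 rather than C-6.
This places the hydroxyl at C-2; two ethyl groups at C-4; an iodo group at C-5.
The substituents are ordered alphabetically, ignoring any di-/tri- multipliers.
Assembling the pieces gives 4,4-diethyl-5-iodoheptan-2-ol.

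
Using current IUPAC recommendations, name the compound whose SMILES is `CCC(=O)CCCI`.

The longest chain bearing the carbonyl is 6 carbons long (hexane).
A ketone (C=O on an internal carbon) is the principal characteristic group, giving the suffix -one.
The numbering direction is chosen so that numbering from this end puts the carbonyl group at C-3 rather than C-4.
With this numbering: the carbonyl at C-3; an iodo group at C-6.
Assembling the pieces gives 6-iodohexan-3-one.

6-iodohexan-3-one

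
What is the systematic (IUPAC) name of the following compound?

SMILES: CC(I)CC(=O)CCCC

2-iodooctan-4-one

The longest carbon chain that includes the carbonyl has 8 carbons, so the parent hydride is octane.
A ketone (C=O on an internal carbon) is the principal characteristic group, giving the suffix -one.
The numbering direction is chosen so that numbering from this end puts the carbonyl group at C-4 rather than C-5.
With this numbering: the carbonyl at C-4; an iodo group at C-2.
Assembling the pieces gives 2-iodooctan-4-one.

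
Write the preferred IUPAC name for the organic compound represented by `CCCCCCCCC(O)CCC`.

dodecan-4-ol

The longest chain bearing the –OH group is 12 carbons long (dodecane).
An alcohol (–OH) is the principal characteristic group, giving the suffix -ol.
The numbering direction is chosen so that numbering from this end puts the hydroxyl group at C-4 rather than C-9.
This places the hydroxyl at C-4.
Assembling the pieces gives dodecan-4-ol.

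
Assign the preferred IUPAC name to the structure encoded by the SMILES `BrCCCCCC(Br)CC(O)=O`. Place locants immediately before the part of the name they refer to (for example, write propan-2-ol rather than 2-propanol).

3,8-dibromooctanoic acid

The longest carbon chain that includes the –COOH group has 8 carbons, so the parent hydride is octane.
The highest-priority functional group is a carboxylic acid (terminal –COOH), so the name ends in -oic acid.
Choose the numbering such that the carboxylic acid carbon is C-1 by definition.
That gives bromo groups at C-3 and C-8.
The name is 3,8-dibromooctanoic acid.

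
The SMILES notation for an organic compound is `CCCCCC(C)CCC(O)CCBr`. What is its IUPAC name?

1-bromo-6-methylundecan-3-ol

The longest carbon chain that includes the –OH group has 11 carbons, so the parent hydride is undecane.
The highest-priority functional group is an alcohol (–OH), so the name ends in -ol.
Choose the numbering such that numbering from this end puts the hydroxyl group at C-3 rather than C-9.
This places the hydroxyl at C-3; a bromo group at C-1; a methyl group at C-6.
The substituents are ordered alphabetically, ignoring any di-/tri- multipliers.
Assembling the pieces gives 1-bromo-6-methylundecan-3-ol.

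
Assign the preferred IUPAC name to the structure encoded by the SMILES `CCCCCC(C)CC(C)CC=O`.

Counting along the main chain through the –CHO group gives 10 carbons: the parent is decane.
The principal characteristic group is an aldehyde (terminal –CHO), named with the suffix -al.
Number the chain so that the aldehyde carbon is C-1 by definition.
With this numbering: methyl groups at C-3 and C-5.
Assembling the pieces gives 3,5-dimethyldecanal.

3,5-dimethyldecanal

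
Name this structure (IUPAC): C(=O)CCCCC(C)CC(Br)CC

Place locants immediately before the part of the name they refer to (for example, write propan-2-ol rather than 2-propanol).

8-bromo-6-methyldecanal

Counting along the main chain through the –CHO group gives 10 carbons: the parent is decane.
The principal characteristic group is an aldehyde (terminal –CHO), named with the suffix -al.
Choose the numbering such that the aldehyde carbon is C-1 by definition.
With this numbering: a bromo group at C-8; a methyl group at C-6.
Prefixes are listed alphabetically: bromo, methyl.
The name is 8-bromo-6-methyldecanal.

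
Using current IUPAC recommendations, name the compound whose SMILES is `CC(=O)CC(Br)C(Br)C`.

4,5-dibromohexan-2-one

The longest carbon chain that includes the carbonyl has 6 carbons, so the parent hydride is hexane.
A ketone (C=O on an internal carbon) is the principal characteristic group, giving the suffix -one.
The numbering direction is chosen so that numbering from this end puts the carbonyl group at C-2 rather than C-5.
With this numbering: the carbonyl at C-2; bromo groups at C-4 and C-5.
Putting it together: 4,5-dibromohexan-2-one.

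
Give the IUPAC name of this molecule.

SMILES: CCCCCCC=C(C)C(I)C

Counting along the main chain through the multiple bond gives 10 carbons: the parent is decane.
A C=C double bond in the chain gives the infix -ene-.
The numbering direction is chosen so that numbering from this end puts the double bond at C-3 rather than C-7.
That gives the double bond between C-3 and C-4; an iodo group at C-2; a methyl group at C-3.
Prefixes are listed alphabetically: iodo, methyl.
The name is 2-iodo-3-methyldec-3-ene.

2-iodo-3-methyldec-3-ene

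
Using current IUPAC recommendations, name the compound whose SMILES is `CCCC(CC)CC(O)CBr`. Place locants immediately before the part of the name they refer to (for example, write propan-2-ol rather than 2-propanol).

The longest chain bearing the –OH group is 7 carbons long (heptane).
The highest-priority functional group is an alcohol (–OH), so the name ends in -ol.
The numbering direction is chosen so that numbering from this end puts the hydroxyl group at C-2 rather than C-6.
That gives the hydroxyl at C-2; a bromo group at C-1; an ethyl group at C-4.
Prefixes are listed alphabetically: bromo, ethyl.
Assembling the pieces gives 1-bromo-4-ethylheptan-2-ol.

1-bromo-4-ethylheptan-2-ol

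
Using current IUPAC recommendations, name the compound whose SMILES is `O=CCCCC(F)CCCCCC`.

5-fluoroundecanal

The longest carbon chain that includes the –CHO group has 11 carbons, so the parent hydride is undecane.
The highest-priority functional group is an aldehyde (terminal –CHO), so the name ends in -al.
Choose the numbering such that the aldehyde carbon is C-1 by definition.
This places a fluoro group at C-5.
The name is 5-fluoroundecanal.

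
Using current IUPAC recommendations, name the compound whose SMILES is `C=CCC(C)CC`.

The longest chain bearing the multiple bond is 6 carbons long (hexane).
A C=C double bond in the chain gives the infix -ene-.
Choose the numbering such that numbering from this end puts the double bond at C-1 rather than C-5.
This places the double bond between C-1 and C-2; a methyl group at C-4.
Assembling the pieces gives 4-methylhex-1-ene.

4-methylhex-1-ene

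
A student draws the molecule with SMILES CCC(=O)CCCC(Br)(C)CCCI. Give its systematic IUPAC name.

7-bromo-10-iodo-7-methyldecan-3-one

The longest chain bearing the carbonyl is 10 carbons long (decane).
A ketone (C=O on an internal carbon) is the principal characteristic group, giving the suffix -one.
The numbering direction is chosen so that numbering from this end puts the carbonyl group at C-3 rather than C-8.
That gives the carbonyl at C-3; a bromo group at C-7; an iodo group at C-10; a methyl group at C-7.
The substituents are ordered alphabetically, ignoring any di-/tri- multipliers.
The name is 7-bromo-10-iodo-7-methyldecan-3-one.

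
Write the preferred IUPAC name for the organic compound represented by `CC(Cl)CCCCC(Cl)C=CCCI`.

The longest chain bearing the multiple bond is 11 carbons long (undecane).
A C=C double bond in the chain gives the infix -ene-.
Choose the numbering such that numbering from this end puts the double bond at C-3 rather than C-8.
That gives the double bond between C-3 and C-4; chloro groups at C-5 and C-10; an iodo group at C-1.
The substituents are ordered alphabetically, ignoring any di-/tri- multipliers.
The name is 5,10-dichloro-1-iodoundec-3-ene.

5,10-dichloro-1-iodoundec-3-ene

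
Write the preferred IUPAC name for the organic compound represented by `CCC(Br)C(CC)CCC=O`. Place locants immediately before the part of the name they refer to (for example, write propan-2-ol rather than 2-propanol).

5-bromo-4-ethylheptanal

The longest carbon chain that includes the –CHO group has 7 carbons, so the parent hydride is heptane.
The principal characteristic group is an aldehyde (terminal –CHO), named with the suffix -al.
The numbering direction is chosen so that the aldehyde carbon is C-1 by definition.
That gives a bromo group at C-5; an ethyl group at C-4.
The substituents are ordered alphabetically, ignoring any di-/tri- multipliers.
The name is 5-bromo-4-ethylheptanal.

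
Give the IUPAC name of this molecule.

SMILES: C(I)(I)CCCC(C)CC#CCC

10,10-diiodo-6-methyldec-3-yne

Counting along the main chain through the multiple bond gives 10 carbons: the parent is decane.
The chain contains a C≡C triple bond, so the unsaturation ending is -yne.
Choose the numbering such that numbering from this end puts the triple bond at C-3 rather than C-7.
With this numbering: the triple bond between C-3 and C-4; two iodo groups at C-10; a methyl group at C-6.
The substituents are ordered alphabetically, ignoring any di-/tri- multipliers.
The name is 10,10-diiodo-6-methyldec-3-yne.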